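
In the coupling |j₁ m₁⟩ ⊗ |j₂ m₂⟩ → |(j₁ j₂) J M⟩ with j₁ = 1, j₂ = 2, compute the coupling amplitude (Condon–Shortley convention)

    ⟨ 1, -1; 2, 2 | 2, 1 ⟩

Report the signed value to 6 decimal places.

−√(1/3) ≈ -0.577350

√[5·1!1!3!/6! · 0!2!4!0!3!1!] = √(12)
  +(−1)^1/∏(1,0,1,3,0,0)! = -1/6  (running -1/6)
⟨..|..⟩ = √(12)·(-1/6) = -0.577350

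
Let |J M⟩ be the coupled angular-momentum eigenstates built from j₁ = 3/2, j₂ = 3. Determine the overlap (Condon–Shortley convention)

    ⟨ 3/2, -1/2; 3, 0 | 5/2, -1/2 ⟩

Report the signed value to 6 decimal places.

j₁+j₂−J=2  J+j₁−j₂=1  J−j₁+j₂=4  j₁+j₂+J+1=8
(j₁±m₁, j₂±m₂, J±M) = (1,2,3,3,2,3)
P² = 216/35
sum k=1..2:
  [1] −1/4 = -1/4
  [2] +1/12 = 1/12
S = -1/6
C² = P²·S² = 6/35 ; C = -0.414039

−√(6/35) ≈ -0.414039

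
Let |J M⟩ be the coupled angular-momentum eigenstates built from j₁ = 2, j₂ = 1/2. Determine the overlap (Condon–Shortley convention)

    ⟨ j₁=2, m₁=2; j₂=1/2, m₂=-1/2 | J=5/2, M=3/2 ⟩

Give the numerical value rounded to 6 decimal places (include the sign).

j₁+j₂−J=0  J+j₁−j₂=4  J−j₁+j₂=1  j₁+j₂+J+1=6
(j₁±m₁, j₂±m₂, J±M) = (4,0,0,1,4,1)
P² = 576/5
sum k=0..0:
  [0] +1/24 = 1/24
S = 1/24
C² = P²·S² = 1/5 ; C = +0.447214

+√(1/5) = +0.447214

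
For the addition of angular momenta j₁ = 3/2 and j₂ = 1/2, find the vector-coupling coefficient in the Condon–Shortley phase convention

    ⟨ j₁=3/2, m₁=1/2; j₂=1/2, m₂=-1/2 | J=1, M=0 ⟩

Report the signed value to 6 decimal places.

+√(1/2) = +0.707107

√[3·1!2!0!/4! · 2!1!0!1!1!1!] = √(1/2)
  +(−1)^0/∏(0,1,1,0,1,0)! = 1  (running 1)
⟨..|..⟩ = √(1/2)·(1) = +0.707107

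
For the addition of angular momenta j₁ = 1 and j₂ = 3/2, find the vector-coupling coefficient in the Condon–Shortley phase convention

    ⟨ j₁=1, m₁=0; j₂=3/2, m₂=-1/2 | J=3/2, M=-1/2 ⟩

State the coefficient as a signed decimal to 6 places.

+0.258199  (= +√(1/15))

j₁+j₂−J=1  J+j₁−j₂=1  J−j₁+j₂=2  j₁+j₂+J+1=5
(j₁±m₁, j₂±m₂, J±M) = (1,1,1,2,1,2)
P² = 4/15
sum k=0..1:
  [0] +1/1 = 1
  [1] −1/2 = -1/2
S = 1/2
C² = P²·S² = 1/15 ; C = +0.258199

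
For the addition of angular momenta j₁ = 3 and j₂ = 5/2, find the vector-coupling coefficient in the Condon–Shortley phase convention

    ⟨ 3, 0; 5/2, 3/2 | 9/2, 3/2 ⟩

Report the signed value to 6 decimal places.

j₁+j₂−J=1  J+j₁−j₂=5  J−j₁+j₂=4  j₁+j₂+J+1=11
(j₁±m₁, j₂±m₂, J±M) = (3,3,4,1,6,3)
P² = 207360/77
sum k=0..1:
  [0] +1/288 = 1/288
  [1] −1/72 = -1/72
S = -1/96
C² = P²·S² = 45/154 ; C = -0.540562

-0.540562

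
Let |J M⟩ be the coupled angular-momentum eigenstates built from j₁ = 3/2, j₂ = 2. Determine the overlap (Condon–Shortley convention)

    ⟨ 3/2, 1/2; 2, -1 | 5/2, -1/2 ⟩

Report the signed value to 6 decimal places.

j₁+j₂−J=1  J+j₁−j₂=2  J−j₁+j₂=3  j₁+j₂+J+1=7
(j₁±m₁, j₂±m₂, J±M) = (2,1,1,3,2,3)
P² = 72/35
sum k=0..1:
  [0] +1/2 = 1/2
  [1] −1/12 = -1/12
S = 5/12
C² = P²·S² = 5/14 ; C = +0.597614

+√(5/14) = +0.597614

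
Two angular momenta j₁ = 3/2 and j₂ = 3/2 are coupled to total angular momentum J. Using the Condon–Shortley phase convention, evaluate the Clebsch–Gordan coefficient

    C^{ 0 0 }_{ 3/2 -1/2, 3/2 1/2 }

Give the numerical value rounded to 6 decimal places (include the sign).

+0.500000  (= +√(1/4))

j₁+j₂−J=3  J+j₁−j₂=0  J−j₁+j₂=0  j₁+j₂+J+1=4
(j₁±m₁, j₂±m₂, J±M) = (1,2,2,1,0,0)
P² = 1
sum k=2..2:
  [2] +1/2 = 1/2
S = 1/2
C² = P²·S² = 1/4 ; C = +0.500000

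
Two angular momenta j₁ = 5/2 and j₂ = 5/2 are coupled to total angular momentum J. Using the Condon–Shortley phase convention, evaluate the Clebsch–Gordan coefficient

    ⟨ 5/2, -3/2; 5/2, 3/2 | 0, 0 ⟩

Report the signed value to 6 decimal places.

+√(1/6) = +0.408248

j₁+j₂−J=5  J+j₁−j₂=0  J−j₁+j₂=0  j₁+j₂+J+1=6
(j₁±m₁, j₂±m₂, J±M) = (1,4,4,1,0,0)
P² = 96
sum k=4..4:
  [4] +1/24 = 1/24
S = 1/24
C² = P²·S² = 1/6 ; C = +0.408248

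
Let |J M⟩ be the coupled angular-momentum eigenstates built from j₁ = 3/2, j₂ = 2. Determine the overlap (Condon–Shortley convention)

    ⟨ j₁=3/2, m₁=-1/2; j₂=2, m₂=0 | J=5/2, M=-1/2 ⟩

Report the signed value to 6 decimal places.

-0.292770  (= −√(3/35))

triangle: 1!×2!×3!/7! = 12/5040
(j±m)!: 1!×2!×2!×2!×2!×3! = 96
prefactor² = (2J+1)×Δ×N² = 48/35
  k=0: +1/(0!×1!×2!×2!×0!×1!) = 1/4
  k=1: −1/(1!×0!×1!×1!×1!×2!) = -1/2
Σ = -1/4  ⇒  CG² = 48/35×(-1/4)² = 3/35
CG = −√(3/35) = -0.292770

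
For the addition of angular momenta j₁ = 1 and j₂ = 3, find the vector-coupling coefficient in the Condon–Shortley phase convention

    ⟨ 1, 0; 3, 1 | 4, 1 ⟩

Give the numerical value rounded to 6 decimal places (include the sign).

√[9·0!2!6!/9! · 1!1!4!2!5!3!] = √(8640/7)
  +(−1)^0/∏(0,0,1,4,1,2)! = 1/48  (running 1/48)
⟨..|..⟩ = √(8640/7)·(1/48) = +0.731925

+0.731925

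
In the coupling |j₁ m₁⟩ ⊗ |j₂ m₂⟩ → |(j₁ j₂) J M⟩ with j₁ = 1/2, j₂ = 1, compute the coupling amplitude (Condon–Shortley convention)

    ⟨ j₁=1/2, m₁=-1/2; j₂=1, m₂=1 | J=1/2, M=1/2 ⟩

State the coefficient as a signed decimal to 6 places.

√[2·1!0!1!/3! · 0!1!2!0!1!0!] = √(2/3)
  +(−1)^1/∏(1,0,0,1,0,0)! = -1  (running -1)
⟨..|..⟩ = √(2/3)·(-1) = -0.816497

-0.816497  (= −√(2/3))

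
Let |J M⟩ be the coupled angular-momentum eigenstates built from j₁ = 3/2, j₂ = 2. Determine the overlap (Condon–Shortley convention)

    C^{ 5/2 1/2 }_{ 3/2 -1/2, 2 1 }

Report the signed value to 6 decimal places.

√[6·1!2!3!/7! · 1!2!3!1!3!2!] = √(72/35)
  +(−1)^0/∏(0,1,2,3,0,0)! = 1/12  (running 1/12)
  +(−1)^1/∏(1,0,1,2,1,1)! = -1/2  (running -5/12)
⟨..|..⟩ = √(72/35)·(-5/12) = -0.597614

−√(5/14) = -0.597614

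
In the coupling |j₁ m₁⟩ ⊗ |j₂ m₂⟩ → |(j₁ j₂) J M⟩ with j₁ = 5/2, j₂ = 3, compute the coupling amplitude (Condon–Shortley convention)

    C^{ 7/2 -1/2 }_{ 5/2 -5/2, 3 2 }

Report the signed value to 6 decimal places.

j₁+j₂−J=2  J+j₁−j₂=3  J−j₁+j₂=4  j₁+j₂+J+1=10
(j₁±m₁, j₂±m₂, J±M) = (0,5,5,1,3,4)
P² = 9216/7
sum k=2..2:
  [2] +1/72 = 1/72
S = 1/72
C² = P²·S² = 16/63 ; C = +0.503953

+0.503953  (= +√(16/63))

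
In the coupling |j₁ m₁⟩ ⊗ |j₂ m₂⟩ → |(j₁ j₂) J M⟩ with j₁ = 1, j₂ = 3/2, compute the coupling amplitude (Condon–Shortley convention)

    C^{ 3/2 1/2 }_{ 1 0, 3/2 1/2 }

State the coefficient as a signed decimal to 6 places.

triangle: 1!×1!×2!/5! = 2/120
(j±m)!: 1!×1!×2!×1!×2!×1! = 4
prefactor² = (2J+1)×Δ×N² = 4/15
  k=0: +1/(0!×1!×1!×2!×0!×0!) = 1/2
  k=1: −1/(1!×0!×0!×1!×1!×1!) = -1
Σ = -1/2  ⇒  CG² = 4/15×(-1/2)² = 1/15
CG = −√(1/15) = -0.258199

−√(1/15) ≈ -0.258199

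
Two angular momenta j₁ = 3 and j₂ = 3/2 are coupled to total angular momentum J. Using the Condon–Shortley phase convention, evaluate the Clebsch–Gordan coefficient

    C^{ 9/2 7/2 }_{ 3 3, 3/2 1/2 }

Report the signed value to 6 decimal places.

+√(1/3) = +0.577350

j₁+j₂−J=0  J+j₁−j₂=6  J−j₁+j₂=3  j₁+j₂+J+1=10
(j₁±m₁, j₂±m₂, J±M) = (6,0,2,1,8,1)
P² = 691200
sum k=0..0:
  [0] +1/1440 = 1/1440
S = 1/1440
C² = P²·S² = 1/3 ; C = +0.577350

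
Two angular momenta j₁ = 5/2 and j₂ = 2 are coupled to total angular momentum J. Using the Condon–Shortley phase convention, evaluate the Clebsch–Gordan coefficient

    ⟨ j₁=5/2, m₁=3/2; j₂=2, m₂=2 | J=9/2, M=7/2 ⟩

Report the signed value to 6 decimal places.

√[10·0!5!4!/10! · 4!1!4!0!8!1!] = √(184320)
  +(−1)^0/∏(0,0,1,4,4,0)! = 1/576  (running 1/576)
⟨..|..⟩ = √(184320)·(1/576) = +0.745356

+0.745356  (= +√(5/9))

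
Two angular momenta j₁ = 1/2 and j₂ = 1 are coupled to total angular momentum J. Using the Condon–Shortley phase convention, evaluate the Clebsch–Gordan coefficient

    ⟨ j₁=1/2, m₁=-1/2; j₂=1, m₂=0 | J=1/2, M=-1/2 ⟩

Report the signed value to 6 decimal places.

−√(1/3) ≈ -0.577350

triangle: 1!×0!×1!/3! = 1/6
(j±m)!: 0!×1!×1!×1!×0!×1! = 1
prefactor² = (2J+1)×Δ×N² = 1/3
  k=1: −1/(1!×0!×0!×0!×0!×1!) = -1
Σ = -1  ⇒  CG² = 1/3×(-1)² = 1/3
CG = −√(1/3) = -0.577350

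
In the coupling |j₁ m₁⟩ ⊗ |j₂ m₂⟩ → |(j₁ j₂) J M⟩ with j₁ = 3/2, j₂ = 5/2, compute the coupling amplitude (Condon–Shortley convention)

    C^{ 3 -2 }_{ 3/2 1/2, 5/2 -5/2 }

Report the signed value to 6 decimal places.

+0.645497

j₁+j₂−J=1  J+j₁−j₂=2  J−j₁+j₂=4  j₁+j₂+J+1=8
(j₁±m₁, j₂±m₂, J±M) = (2,1,0,5,1,5)
P² = 240
sum k=0..0:
  [0] +1/24 = 1/24
S = 1/24
C² = P²·S² = 5/12 ; C = +0.645497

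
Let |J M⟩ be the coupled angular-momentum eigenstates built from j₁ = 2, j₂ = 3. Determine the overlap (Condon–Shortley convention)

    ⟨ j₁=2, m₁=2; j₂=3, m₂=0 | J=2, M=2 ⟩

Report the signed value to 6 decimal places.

+√(1/14) ≈ +0.267261

j₁+j₂−J=3  J+j₁−j₂=1  J−j₁+j₂=3  j₁+j₂+J+1=8
(j₁±m₁, j₂±m₂, J±M) = (4,0,3,3,4,0)
P² = 648/7
sum k=0..0:
  [0] +1/36 = 1/36
S = 1/36
C² = P²·S² = 1/14 ; C = +0.267261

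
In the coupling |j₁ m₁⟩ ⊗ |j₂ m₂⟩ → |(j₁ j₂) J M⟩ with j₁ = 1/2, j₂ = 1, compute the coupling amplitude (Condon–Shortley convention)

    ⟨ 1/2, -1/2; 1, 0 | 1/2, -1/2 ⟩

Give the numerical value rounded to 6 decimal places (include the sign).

triangle: 1!·0!·1!/3! = 1/6
(j±m)!: 0!·1!·1!·1!·0!·1! = 1
prefactor² = (2J+1)·Δ·N² = 1/3
  k=1: −1/(1!·0!·0!·0!·0!·1!) = -1
Σ = -1  ⇒  CG² = 1/3·(-1)² = 1/3
CG = −√(1/3) = -0.577350

-0.577350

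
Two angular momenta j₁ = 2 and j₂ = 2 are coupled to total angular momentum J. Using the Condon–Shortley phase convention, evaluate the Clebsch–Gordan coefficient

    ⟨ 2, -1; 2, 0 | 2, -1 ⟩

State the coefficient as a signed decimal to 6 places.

-0.267261

√[5·2!2!2!/7! · 1!3!2!2!1!3!] = √(8/7)
  +(−1)^1/∏(1,1,2,1,0,1)! = -1/2  (running -1/2)
  +(−1)^2/∏(2,0,1,0,1,2)! = 1/4  (running -1/4)
⟨..|..⟩ = √(8/7)·(-1/4) = -0.267261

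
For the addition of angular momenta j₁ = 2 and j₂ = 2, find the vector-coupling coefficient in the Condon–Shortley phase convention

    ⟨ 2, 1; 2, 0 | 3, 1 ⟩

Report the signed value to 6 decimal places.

j₁+j₂−J=1  J+j₁−j₂=3  J−j₁+j₂=3  j₁+j₂+J+1=8
(j₁±m₁, j₂±m₂, J±M) = (3,1,2,2,4,2)
P² = 36/5
sum k=0..1:
  [0] +1/4 = 1/4
  [1] −1/12 = -1/12
S = 1/6
C² = P²·S² = 1/5 ; C = +0.447214

+0.447214  (= +√(1/5))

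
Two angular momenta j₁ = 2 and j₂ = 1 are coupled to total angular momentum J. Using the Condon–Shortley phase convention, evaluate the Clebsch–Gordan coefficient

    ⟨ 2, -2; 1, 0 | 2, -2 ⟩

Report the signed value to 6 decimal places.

j₁+j₂−J=1  J+j₁−j₂=3  J−j₁+j₂=1  j₁+j₂+J+1=6
(j₁±m₁, j₂±m₂, J±M) = (0,4,1,1,0,4)
P² = 24
sum k=1..1:
  [1] −1/6 = -1/6
S = -1/6
C² = P²·S² = 2/3 ; C = -0.816497

-0.816497  (= −√(2/3))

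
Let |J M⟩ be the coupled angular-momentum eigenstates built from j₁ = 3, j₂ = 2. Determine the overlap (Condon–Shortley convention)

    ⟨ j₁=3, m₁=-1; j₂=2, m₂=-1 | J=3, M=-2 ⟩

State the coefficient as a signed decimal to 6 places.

triangle: 2!·4!·2!/9! = 96/362880
(j±m)!: 2!·4!·1!·3!·1!·5! = 34560
prefactor² = (2J+1)·Δ·N² = 64
  k=0: +1/(0!·2!·4!·1!·0!·1!) = 1/48
  k=1: −1/(1!·1!·3!·0!·1!·2!) = -1/12
Σ = -1/16  ⇒  CG² = 64·(-1/16)² = 1/4
CG = −√(1/4) = -0.500000

−√(1/4) ≈ -0.500000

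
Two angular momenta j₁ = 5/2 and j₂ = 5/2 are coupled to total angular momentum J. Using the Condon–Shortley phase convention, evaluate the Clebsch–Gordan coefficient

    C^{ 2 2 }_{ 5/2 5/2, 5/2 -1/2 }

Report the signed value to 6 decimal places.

+0.422577

triangle: 3!·2!·2!/8! = 24/40320
(j±m)!: 5!·0!·2!·3!·4!·0! = 34560
prefactor² = (2J+1)·Δ·N² = 720/7
  k=0: +1/(0!·3!·0!·2!·2!·0!) = 1/24
Σ = 1/24  ⇒  CG² = 720/7·1/24² = 5/28
CG = +√(5/28) = +0.422577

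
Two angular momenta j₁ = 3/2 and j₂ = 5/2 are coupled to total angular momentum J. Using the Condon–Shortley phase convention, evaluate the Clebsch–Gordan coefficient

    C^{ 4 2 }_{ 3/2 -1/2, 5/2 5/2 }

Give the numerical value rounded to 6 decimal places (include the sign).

+√(3/28) ≈ +0.327327

√[9·0!3!5!/9! · 1!2!5!0!6!2!] = √(43200/7)
  +(−1)^0/∏(0,0,2,5,1,0)! = 1/240  (running 1/240)
⟨..|..⟩ = √(43200/7)·(1/240) = +0.327327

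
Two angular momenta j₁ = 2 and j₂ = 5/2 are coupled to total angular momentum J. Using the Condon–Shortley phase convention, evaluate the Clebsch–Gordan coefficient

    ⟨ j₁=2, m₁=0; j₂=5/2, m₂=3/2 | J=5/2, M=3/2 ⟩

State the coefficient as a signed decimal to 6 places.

√[6·2!2!3!/8! · 2!2!4!1!4!1!] = √(288/35)
  +(−1)^1/∏(1,1,1,3,1,0)! = -1/6  (running -1/6)
  +(−1)^2/∏(2,0,0,2,2,1)! = 1/8  (running -1/24)
⟨..|..⟩ = √(288/35)·(-1/24) = -0.119523

-0.119523  (= −√(1/70))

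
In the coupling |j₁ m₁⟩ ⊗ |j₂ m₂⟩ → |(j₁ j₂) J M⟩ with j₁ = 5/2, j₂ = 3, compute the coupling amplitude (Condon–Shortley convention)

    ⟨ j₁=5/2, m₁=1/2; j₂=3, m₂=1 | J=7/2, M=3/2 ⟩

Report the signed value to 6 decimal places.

triangle: 2!×3!×4!/10! = 288/3628800
(j±m)!: 3!×2!×4!×2!×5!×2! = 138240
prefactor² = (2J+1)×Δ×N² = 3072/35
  k=0: +1/(0!×2!×2!×4!×1!×0!) = 1/96
  k=1: −1/(1!×1!×1!×3!×2!×1!) = -1/12
  k=2: +1/(2!×0!×0!×2!×3!×2!) = 1/48
Σ = -5/96  ⇒  CG² = 3072/35×(-5/96)² = 5/21
CG = −√(5/21) = -0.487950

−√(5/21) ≈ -0.487950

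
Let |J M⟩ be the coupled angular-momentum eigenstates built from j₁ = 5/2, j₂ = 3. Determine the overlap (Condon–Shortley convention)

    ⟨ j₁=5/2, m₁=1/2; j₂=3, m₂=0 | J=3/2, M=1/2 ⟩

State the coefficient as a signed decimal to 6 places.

j₁+j₂−J=4  J+j₁−j₂=1  J−j₁+j₂=2  j₁+j₂+J+1=8
(j₁±m₁, j₂±m₂, J±M) = (3,2,3,3,2,1)
P² = 144/35
sum k=1..2:
  [1] −1/12 = -1/12
  [2] +1/4 = 1/4
S = 1/6
C² = P²·S² = 4/35 ; C = +0.338062

+√(4/35) ≈ +0.338062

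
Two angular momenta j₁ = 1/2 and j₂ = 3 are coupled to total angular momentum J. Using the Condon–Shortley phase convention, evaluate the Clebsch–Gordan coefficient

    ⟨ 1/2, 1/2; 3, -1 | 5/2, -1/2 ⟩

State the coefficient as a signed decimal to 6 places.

+0.755929

triangle: 1!×0!×5!/7! = 120/5040
(j±m)!: 1!×0!×2!×4!×2!×3! = 576
prefactor² = (2J+1)×Δ×N² = 576/7
  k=0: +1/(0!×1!×0!×2!×0!×3!) = 1/12
Σ = 1/12  ⇒  CG² = 576/7×1/12² = 4/7
CG = +√(4/7) = +0.755929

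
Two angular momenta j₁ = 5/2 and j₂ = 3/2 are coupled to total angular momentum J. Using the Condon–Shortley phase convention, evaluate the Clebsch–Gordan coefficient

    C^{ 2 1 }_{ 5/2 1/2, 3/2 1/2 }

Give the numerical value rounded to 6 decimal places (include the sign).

-0.545545  (= −√(25/84))

j₁+j₂−J=2  J+j₁−j₂=3  J−j₁+j₂=1  j₁+j₂+J+1=7
(j₁±m₁, j₂±m₂, J±M) = (3,2,2,1,3,1)
P² = 12/7
sum k=1..2:
  [1] −1/2 = -1/2
  [2] +1/12 = 1/12
S = -5/12
C² = P²·S² = 25/84 ; C = -0.545545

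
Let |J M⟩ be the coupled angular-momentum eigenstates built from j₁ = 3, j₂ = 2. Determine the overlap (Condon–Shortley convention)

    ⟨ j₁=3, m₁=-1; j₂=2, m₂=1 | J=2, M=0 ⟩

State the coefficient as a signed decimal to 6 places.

triangle: 3!·3!·1!/8! = 36/40320
(j±m)!: 2!·4!·3!·1!·2!·2! = 1152
prefactor² = (2J+1)·Δ·N² = 36/7
  k=2: +1/(2!·1!·2!·1!·1!·0!) = 1/4
  k=3: −1/(3!·0!·1!·0!·2!·1!) = -1/12
Σ = 1/6  ⇒  CG² = 36/7·1/6² = 1/7
CG = +√(1/7) = +0.377964

+√(1/7) ≈ +0.377964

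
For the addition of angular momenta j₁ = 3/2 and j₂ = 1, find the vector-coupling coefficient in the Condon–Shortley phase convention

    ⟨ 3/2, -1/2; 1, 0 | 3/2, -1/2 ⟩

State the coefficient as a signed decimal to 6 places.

-0.258199

triangle: 1!×2!×1!/5! = 2/120
(j±m)!: 1!×2!×1!×1!×1!×2! = 4
prefactor² = (2J+1)×Δ×N² = 4/15
  k=0: +1/(0!×1!×2!×1!×0!×0!) = 1/2
  k=1: −1/(1!×0!×1!×0!×1!×1!) = -1
Σ = -1/2  ⇒  CG² = 4/15×(-1/2)² = 1/15
CG = −√(1/15) = -0.258199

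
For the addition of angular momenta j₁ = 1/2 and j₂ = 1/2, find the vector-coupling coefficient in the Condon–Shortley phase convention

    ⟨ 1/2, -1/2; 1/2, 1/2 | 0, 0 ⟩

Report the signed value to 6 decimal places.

j₁+j₂−J=1  J+j₁−j₂=0  J−j₁+j₂=0  j₁+j₂+J+1=2
(j₁±m₁, j₂±m₂, J±M) = (0,1,1,0,0,0)
P² = 1/2
sum k=1..1:
  [1] −1/1 = -1
S = -1
C² = P²·S² = 1/2 ; C = -0.707107

−√(1/2) = -0.707107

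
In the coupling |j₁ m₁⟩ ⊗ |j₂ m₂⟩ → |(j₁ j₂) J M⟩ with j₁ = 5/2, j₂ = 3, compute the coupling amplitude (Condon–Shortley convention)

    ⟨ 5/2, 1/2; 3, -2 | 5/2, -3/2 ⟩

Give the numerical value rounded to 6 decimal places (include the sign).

j₁+j₂−J=3  J+j₁−j₂=2  J−j₁+j₂=3  j₁+j₂+J+1=9
(j₁±m₁, j₂±m₂, J±M) = (3,2,1,5,1,4)
P² = 288/7
sum k=0..1:
  [0] +1/24 = 1/24
  [1] −1/12 = -1/12
S = -1/24
C² = P²·S² = 1/14 ; C = -0.267261

-0.267261  (= −√(1/14))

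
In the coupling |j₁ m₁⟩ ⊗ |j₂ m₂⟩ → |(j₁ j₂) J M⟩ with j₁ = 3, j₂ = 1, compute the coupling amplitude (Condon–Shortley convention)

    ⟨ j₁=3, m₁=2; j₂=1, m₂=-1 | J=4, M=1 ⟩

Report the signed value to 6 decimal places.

√[9·0!6!2!/9! · 5!1!0!2!5!3!] = √(43200/7)
  +(−1)^0/∏(0,0,1,0,5,2)! = 1/240  (running 1/240)
⟨..|..⟩ = √(43200/7)·(1/240) = +0.327327

+0.327327  (= +√(3/28))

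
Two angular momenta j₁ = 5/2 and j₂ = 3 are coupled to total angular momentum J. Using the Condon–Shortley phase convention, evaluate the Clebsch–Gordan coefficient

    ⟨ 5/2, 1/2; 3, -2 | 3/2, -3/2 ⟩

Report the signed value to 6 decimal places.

triangle: 4!×1!×2!/8! = 48/40320
(j±m)!: 3!×2!×1!×5!×0!×3! = 8640
prefactor² = (2J+1)×Δ×N² = 288/7
  k=1: −1/(1!×3!×1!×0!×0!×2!) = -1/12
Σ = -1/12  ⇒  CG² = 288/7×(-1/12)² = 2/7
CG = −√(2/7) = -0.534522

−√(2/7) = -0.534522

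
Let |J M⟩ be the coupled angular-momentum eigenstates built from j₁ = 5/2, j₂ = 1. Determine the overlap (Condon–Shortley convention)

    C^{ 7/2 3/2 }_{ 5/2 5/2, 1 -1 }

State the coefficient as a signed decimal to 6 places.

+√(1/21) ≈ +0.218218

triangle: 0!·5!·2!/8! = 240/40320
(j±m)!: 5!·0!·0!·2!·5!·2! = 57600
prefactor² = (2J+1)·Δ·N² = 19200/7
  k=0: +1/(0!·0!·0!·0!·5!·2!) = 1/240
Σ = 1/240  ⇒  CG² = 19200/7·1/240² = 1/21
CG = +√(1/21) = +0.218218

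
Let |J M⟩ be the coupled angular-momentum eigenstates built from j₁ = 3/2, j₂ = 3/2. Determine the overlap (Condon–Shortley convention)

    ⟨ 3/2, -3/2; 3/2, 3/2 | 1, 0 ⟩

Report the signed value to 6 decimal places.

+√(9/20) ≈ +0.670820

√[3·2!1!1!/5! · 0!3!3!0!1!1!] = √(9/5)
  +(−1)^2/∏(2,0,1,1,0,0)! = 1/2  (running 1/2)
⟨..|..⟩ = √(9/5)·(1/2) = +0.670820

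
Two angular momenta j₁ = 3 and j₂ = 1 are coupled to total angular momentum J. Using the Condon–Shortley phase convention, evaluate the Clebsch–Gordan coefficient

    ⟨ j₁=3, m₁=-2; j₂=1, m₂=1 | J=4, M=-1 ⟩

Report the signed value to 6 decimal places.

j₁+j₂−J=0  J+j₁−j₂=6  J−j₁+j₂=2  j₁+j₂+J+1=9
(j₁±m₁, j₂±m₂, J±M) = (1,5,2,0,3,5)
P² = 43200/7
sum k=0..0:
  [0] +1/240 = 1/240
S = 1/240
C² = P²·S² = 3/28 ; C = +0.327327

+√(3/28) ≈ +0.327327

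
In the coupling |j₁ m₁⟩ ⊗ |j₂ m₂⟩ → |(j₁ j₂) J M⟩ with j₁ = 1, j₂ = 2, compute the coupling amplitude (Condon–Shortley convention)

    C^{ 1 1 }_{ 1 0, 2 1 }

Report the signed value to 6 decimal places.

−√(3/10) ≈ -0.547723

triangle: 2!×0!×2!/5! = 4/120
(j±m)!: 1!×1!×3!×1!×2!×0! = 12
prefactor² = (2J+1)×Δ×N² = 6/5
  k=1: −1/(1!×1!×0!×2!×0!×0!) = -1/2
Σ = -1/2  ⇒  CG² = 6/5×(-1/2)² = 3/10
CG = −√(3/10) = -0.547723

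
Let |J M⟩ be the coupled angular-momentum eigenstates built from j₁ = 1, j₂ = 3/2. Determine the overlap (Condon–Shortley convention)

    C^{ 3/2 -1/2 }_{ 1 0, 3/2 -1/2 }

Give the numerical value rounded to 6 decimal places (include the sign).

+√(1/15) = +0.258199

j₁+j₂−J=1  J+j₁−j₂=1  J−j₁+j₂=2  j₁+j₂+J+1=5
(j₁±m₁, j₂±m₂, J±M) = (1,1,1,2,1,2)
P² = 4/15
sum k=0..1:
  [0] +1/1 = 1
  [1] −1/2 = -1/2
S = 1/2
C² = P²·S² = 1/15 ; C = +0.258199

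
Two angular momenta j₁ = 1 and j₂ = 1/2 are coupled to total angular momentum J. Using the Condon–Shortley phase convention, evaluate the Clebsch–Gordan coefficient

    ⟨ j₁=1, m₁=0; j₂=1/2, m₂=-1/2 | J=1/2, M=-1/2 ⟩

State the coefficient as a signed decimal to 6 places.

√[2·1!1!0!/3! · 1!1!0!1!0!1!] = √(1/3)
  +(−1)^0/∏(0,1,1,0,0,0)! = 1  (running 1)
⟨..|..⟩ = √(1/3)·(1) = +0.577350

+0.577350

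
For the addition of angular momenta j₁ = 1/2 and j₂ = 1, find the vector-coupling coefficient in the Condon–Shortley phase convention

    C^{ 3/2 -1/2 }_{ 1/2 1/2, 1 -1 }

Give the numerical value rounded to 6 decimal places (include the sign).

+√(1/3) = +0.577350

√[4·0!1!2!/4! · 1!0!0!2!1!2!] = √(4/3)
  +(−1)^0/∏(0,0,0,0,1,2)! = 1/2  (running 1/2)
⟨..|..⟩ = √(4/3)·(1/2) = +0.577350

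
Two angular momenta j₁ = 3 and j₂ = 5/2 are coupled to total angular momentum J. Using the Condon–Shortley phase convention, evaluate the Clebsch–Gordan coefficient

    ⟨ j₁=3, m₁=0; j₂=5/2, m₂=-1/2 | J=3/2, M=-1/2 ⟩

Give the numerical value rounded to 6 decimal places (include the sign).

√[4·4!2!1!/8! · 3!3!2!3!1!2!] = √(144/35)
  +(−1)^1/∏(1,3,2,1,0,0)! = -1/12  (running -1/12)
  +(−1)^2/∏(2,2,1,0,1,1)! = 1/4  (running 1/6)
⟨..|..⟩ = √(144/35)·(1/6) = +0.338062

+√(4/35) = +0.338062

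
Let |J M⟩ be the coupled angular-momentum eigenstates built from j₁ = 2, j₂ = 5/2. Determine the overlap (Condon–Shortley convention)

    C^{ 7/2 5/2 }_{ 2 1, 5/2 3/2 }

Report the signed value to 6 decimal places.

j₁+j₂−J=1  J+j₁−j₂=3  J−j₁+j₂=4  j₁+j₂+J+1=9
(j₁±m₁, j₂±m₂, J±M) = (3,1,4,1,6,1)
P² = 2304/7
sum k=0..1:
  [0] +1/48 = 1/48
  [1] −1/36 = -1/36
S = -1/144
C² = P²·S² = 1/63 ; C = -0.125988

-0.125988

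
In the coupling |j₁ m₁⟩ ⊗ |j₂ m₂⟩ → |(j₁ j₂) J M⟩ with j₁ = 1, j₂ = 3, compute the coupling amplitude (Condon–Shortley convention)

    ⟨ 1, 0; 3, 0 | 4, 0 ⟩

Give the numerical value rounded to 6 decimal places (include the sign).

+√(4/7) = +0.755929

√[9·0!2!6!/9! · 1!1!3!3!4!4!] = √(5184/7)
  +(−1)^0/∏(0,0,1,3,1,3)! = 1/36  (running 1/36)
⟨..|..⟩ = √(5184/7)·(1/36) = +0.755929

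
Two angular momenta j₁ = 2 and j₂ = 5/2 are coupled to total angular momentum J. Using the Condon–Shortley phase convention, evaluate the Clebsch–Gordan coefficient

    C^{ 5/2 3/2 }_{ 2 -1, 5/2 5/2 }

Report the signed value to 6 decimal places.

+0.654654  (= +√(3/7))

j₁+j₂−J=2  J+j₁−j₂=2  J−j₁+j₂=3  j₁+j₂+J+1=8
(j₁±m₁, j₂±m₂, J±M) = (1,3,5,0,4,1)
P² = 432/7
sum k=2..2:
  [2] +1/12 = 1/12
S = 1/12
C² = P²·S² = 3/7 ; C = +0.654654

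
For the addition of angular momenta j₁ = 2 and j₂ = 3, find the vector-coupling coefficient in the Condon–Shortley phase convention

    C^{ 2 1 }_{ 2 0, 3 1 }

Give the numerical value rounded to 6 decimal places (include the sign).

triangle: 3!·1!·3!/8! = 36/40320
(j±m)!: 2!·2!·4!·2!·3!·1! = 1152
prefactor² = (2J+1)·Δ·N² = 36/7
  k=1: −1/(1!·2!·1!·3!·0!·0!) = -1/12
  k=2: +1/(2!·1!·0!·2!·1!·1!) = 1/4
Σ = 1/6  ⇒  CG² = 36/7·1/6² = 1/7
CG = +√(1/7) = +0.377964

+√(1/7) = +0.377964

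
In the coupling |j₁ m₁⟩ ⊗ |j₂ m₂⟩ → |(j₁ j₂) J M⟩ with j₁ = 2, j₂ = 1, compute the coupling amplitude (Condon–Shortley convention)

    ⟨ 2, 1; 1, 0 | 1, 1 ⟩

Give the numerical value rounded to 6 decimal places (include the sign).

-0.547723  (= −√(3/10))

j₁+j₂−J=2  J+j₁−j₂=2  J−j₁+j₂=0  j₁+j₂+J+1=5
(j₁±m₁, j₂±m₂, J±M) = (3,1,1,1,2,0)
P² = 6/5
sum k=1..1:
  [1] −1/2 = -1/2
S = -1/2
C² = P²·S² = 3/10 ; C = -0.547723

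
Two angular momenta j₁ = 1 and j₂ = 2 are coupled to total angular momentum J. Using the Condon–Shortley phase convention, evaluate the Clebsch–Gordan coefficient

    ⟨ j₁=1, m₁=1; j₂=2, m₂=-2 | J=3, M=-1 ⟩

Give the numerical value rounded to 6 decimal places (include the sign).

+√(1/15) ≈ +0.258199

triangle: 0!*2!*4!/7! = 48/5040
(j±m)!: 2!*0!*0!*4!*2!*4! = 2304
prefactor² = (2J+1)*Δ*N² = 768/5
  k=0: +1/(0!*0!*0!*0!*2!*4!) = 1/48
Σ = 1/48  ⇒  CG² = 768/5*1/48² = 1/15
CG = +√(1/15) = +0.258199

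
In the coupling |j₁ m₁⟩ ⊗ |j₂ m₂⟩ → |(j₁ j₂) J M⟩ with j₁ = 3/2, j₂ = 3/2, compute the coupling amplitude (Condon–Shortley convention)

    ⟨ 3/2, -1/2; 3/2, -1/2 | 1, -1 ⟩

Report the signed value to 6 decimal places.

j₁+j₂−J=2  J+j₁−j₂=1  J−j₁+j₂=1  j₁+j₂+J+1=5
(j₁±m₁, j₂±m₂, J±M) = (1,2,1,2,0,2)
P² = 2/5
sum k=1..1:
  [1] −1/1 = -1
S = -1
C² = P²·S² = 2/5 ; C = -0.632456

-0.632456  (= −√(2/5))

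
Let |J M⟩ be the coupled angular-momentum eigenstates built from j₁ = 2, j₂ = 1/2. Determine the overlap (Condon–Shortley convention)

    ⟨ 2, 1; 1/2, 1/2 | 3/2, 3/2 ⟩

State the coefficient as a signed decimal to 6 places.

-0.447214  (= −√(1/5))

√[4·1!3!0!/5! · 3!1!1!0!3!0!] = √(36/5)
  +(−1)^1/∏(1,0,0,0,3,0)! = -1/6  (running -1/6)
⟨..|..⟩ = √(36/5)·(-1/6) = -0.447214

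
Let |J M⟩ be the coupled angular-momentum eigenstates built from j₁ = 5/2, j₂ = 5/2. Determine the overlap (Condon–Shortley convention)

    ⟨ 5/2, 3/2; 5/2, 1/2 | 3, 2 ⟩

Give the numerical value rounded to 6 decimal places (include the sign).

j₁+j₂−J=2  J+j₁−j₂=3  J−j₁+j₂=3  j₁+j₂+J+1=9
(j₁±m₁, j₂±m₂, J±M) = (4,1,3,2,5,1)
P² = 48
sum k=0..1:
  [0] +1/24 = 1/24
  [1] −1/12 = -1/12
S = -1/24
C² = P²·S² = 1/12 ; C = -0.288675

-0.288675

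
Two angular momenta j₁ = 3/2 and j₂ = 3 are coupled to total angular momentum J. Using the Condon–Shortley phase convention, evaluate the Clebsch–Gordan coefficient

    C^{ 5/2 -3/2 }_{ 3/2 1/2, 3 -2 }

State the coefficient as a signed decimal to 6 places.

+0.267261  (= +√(1/14))

√[6·2!1!4!/8! · 2!1!1!5!1!4!] = √(288/7)
  +(−1)^0/∏(0,2,1,1,0,3)! = 1/12  (running 1/12)
  +(−1)^1/∏(1,1,0,0,1,4)! = -1/24  (running 1/24)
⟨..|..⟩ = √(288/7)·(1/24) = +0.267261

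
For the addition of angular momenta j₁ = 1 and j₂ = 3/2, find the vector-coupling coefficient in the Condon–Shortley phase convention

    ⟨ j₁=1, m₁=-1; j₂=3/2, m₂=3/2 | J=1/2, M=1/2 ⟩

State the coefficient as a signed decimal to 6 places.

+0.707107  (= +√(1/2))

triangle: 2!×0!×1!/4! = 2/24
(j±m)!: 0!×2!×3!×0!×1!×0! = 12
prefactor² = (2J+1)×Δ×N² = 2
  k=2: +1/(2!×0!×0!×1!×0!×0!) = 1/2
Σ = 1/2  ⇒  CG² = 2×1/2² = 1/2
CG = +√(1/2) = +0.707107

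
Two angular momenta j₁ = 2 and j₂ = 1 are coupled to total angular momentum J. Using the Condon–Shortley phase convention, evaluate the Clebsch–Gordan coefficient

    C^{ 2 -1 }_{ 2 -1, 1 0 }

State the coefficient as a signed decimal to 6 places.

-0.408248  (= −√(1/6))

j₁+j₂−J=1  J+j₁−j₂=3  J−j₁+j₂=1  j₁+j₂+J+1=6
(j₁±m₁, j₂±m₂, J±M) = (1,3,1,1,1,3)
P² = 3/2
sum k=0..1:
  [0] +1/6 = 1/6
  [1] −1/2 = -1/2
S = -1/3
C² = P²·S² = 1/6 ; C = -0.408248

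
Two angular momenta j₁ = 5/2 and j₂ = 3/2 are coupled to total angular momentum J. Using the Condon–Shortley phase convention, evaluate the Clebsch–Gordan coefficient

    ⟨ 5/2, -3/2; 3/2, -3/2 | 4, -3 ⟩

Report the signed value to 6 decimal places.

√[9·0!5!3!/9! · 1!4!0!3!1!7!] = √(12960)
  +(−1)^0/∏(0,0,4,0,1,3)! = 1/144  (running 1/144)
⟨..|..⟩ = √(12960)·(1/144) = +0.790569

+0.790569  (= +√(5/8))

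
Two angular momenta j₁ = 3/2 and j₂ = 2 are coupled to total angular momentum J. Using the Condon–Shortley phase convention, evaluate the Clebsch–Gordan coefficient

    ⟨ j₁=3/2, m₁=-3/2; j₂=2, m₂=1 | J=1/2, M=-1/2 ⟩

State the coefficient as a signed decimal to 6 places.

√[2·3!0!1!/5! · 0!3!3!1!0!1!] = √(18/5)
  +(−1)^3/∏(3,0,0,0,0,1)! = -1/6  (running -1/6)
⟨..|..⟩ = √(18/5)·(-1/6) = -0.316228

-0.316228  (= −√(1/10))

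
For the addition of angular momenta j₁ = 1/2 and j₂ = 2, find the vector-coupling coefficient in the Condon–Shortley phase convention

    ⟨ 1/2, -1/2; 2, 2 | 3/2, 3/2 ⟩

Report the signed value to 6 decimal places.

−√(4/5) ≈ -0.894427

triangle: 1!×0!×3!/5! = 6/120
(j±m)!: 0!×1!×4!×0!×3!×0! = 144
prefactor² = (2J+1)×Δ×N² = 144/5
  k=1: −1/(1!×0!×0!×3!×0!×0!) = -1/6
Σ = -1/6  ⇒  CG² = 144/5×(-1/6)² = 4/5
CG = −√(4/5) = -0.894427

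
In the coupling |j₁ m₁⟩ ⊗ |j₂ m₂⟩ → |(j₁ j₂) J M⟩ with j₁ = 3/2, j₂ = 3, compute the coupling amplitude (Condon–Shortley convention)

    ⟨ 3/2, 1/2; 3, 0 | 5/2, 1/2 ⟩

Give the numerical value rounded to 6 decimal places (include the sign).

-0.414039  (= −√(6/35))

√[6·2!1!4!/8! · 2!1!3!3!3!2!] = √(216/35)
  +(−1)^0/∏(0,2,1,3,0,1)! = 1/12  (running 1/12)
  +(−1)^1/∏(1,1,0,2,1,2)! = -1/4  (running -1/6)
⟨..|..⟩ = √(216/35)·(-1/6) = -0.414039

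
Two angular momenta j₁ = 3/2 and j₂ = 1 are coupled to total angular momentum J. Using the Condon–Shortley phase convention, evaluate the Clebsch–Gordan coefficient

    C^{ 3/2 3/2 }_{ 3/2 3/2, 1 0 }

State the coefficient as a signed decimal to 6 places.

+0.774597  (= +√(3/5))

j₁+j₂−J=1  J+j₁−j₂=2  J−j₁+j₂=1  j₁+j₂+J+1=5
(j₁±m₁, j₂±m₂, J±M) = (3,0,1,1,3,0)
P² = 12/5
sum k=0..0:
  [0] +1/2 = 1/2
S = 1/2
C² = P²·S² = 3/5 ; C = +0.774597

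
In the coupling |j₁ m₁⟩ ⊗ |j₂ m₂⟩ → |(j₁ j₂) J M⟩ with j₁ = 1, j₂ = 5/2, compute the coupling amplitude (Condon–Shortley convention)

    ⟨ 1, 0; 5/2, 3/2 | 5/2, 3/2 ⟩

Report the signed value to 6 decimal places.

−√(9/35) ≈ -0.507093

triangle: 1!×1!×4!/7! = 24/5040
(j±m)!: 1!×1!×4!×1!×4!×1! = 576
prefactor² = (2J+1)×Δ×N² = 576/35
  k=0: +1/(0!×1!×1!×4!×0!×0!) = 1/24
  k=1: −1/(1!×0!×0!×3!×1!×1!) = -1/6
Σ = -1/8  ⇒  CG² = 576/35×(-1/8)² = 9/35
CG = −√(9/35) = -0.507093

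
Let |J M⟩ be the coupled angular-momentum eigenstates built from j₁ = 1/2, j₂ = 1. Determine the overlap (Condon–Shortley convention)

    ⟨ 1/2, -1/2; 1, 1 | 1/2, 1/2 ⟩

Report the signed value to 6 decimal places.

−√(2/3) ≈ -0.816497

√[2·1!0!1!/3! · 0!1!2!0!1!0!] = √(2/3)
  +(−1)^1/∏(1,0,0,1,0,0)! = -1  (running -1)
⟨..|..⟩ = √(2/3)·(-1) = -0.816497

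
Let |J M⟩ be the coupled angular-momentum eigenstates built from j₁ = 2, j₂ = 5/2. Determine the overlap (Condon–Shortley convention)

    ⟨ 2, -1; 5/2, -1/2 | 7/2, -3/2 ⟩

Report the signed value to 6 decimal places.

triangle: 1!·3!·4!/9! = 144/362880
(j±m)!: 1!·3!·2!·3!·2!·5! = 17280
prefactor² = (2J+1)·Δ·N² = 384/7
  k=0: +1/(0!·1!·3!·2!·0!·2!) = 1/24
  k=1: −1/(1!·0!·2!·1!·1!·3!) = -1/12
Σ = -1/24  ⇒  CG² = 384/7·(-1/24)² = 2/21
CG = −√(2/21) = -0.308607

-0.308607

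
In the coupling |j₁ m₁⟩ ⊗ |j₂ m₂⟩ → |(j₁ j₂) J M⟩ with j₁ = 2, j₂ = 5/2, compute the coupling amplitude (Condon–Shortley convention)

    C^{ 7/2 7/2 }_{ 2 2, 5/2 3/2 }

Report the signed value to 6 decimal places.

+√(4/9) ≈ +0.666667

√[8·1!3!4!/9! · 4!0!4!1!7!0!] = √(9216)
  +(−1)^0/∏(0,1,0,4,3,0)! = 1/144  (running 1/144)
⟨..|..⟩ = √(9216)·(1/144) = +0.666667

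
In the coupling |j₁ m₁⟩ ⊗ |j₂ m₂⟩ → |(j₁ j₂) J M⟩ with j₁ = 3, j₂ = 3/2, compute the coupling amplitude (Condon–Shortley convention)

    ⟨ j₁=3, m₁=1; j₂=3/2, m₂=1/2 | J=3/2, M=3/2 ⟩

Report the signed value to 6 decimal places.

√[4·3!3!0!/7! · 4!2!2!1!3!0!] = √(576/35)
  +(−1)^2/∏(2,1,0,0,3,0)! = 1/12  (running 1/12)
⟨..|..⟩ = √(576/35)·(1/12) = +0.338062

+0.338062  (= +√(4/35))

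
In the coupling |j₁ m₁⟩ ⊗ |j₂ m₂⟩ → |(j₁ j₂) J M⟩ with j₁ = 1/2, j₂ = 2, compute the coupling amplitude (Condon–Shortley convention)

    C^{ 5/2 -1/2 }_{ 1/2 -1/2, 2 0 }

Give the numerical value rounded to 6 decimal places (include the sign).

+√(3/5) = +0.774597

j₁+j₂−J=0  J+j₁−j₂=1  J−j₁+j₂=4  j₁+j₂+J+1=6
(j₁±m₁, j₂±m₂, J±M) = (0,1,2,2,2,3)
P² = 48/5
sum k=0..0:
  [0] +1/4 = 1/4
S = 1/4
C² = P²·S² = 3/5 ; C = +0.774597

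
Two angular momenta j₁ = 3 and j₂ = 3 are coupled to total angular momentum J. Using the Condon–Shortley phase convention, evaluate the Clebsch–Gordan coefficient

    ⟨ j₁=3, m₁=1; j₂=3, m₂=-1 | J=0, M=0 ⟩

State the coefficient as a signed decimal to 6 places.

+0.377964  (= +√(1/7))

√[1·6!0!0!/7! · 4!2!2!4!0!0!] = √(2304/7)
  +(−1)^2/∏(2,4,0,0,0,0)! = 1/48  (running 1/48)
⟨..|..⟩ = √(2304/7)·(1/48) = +0.377964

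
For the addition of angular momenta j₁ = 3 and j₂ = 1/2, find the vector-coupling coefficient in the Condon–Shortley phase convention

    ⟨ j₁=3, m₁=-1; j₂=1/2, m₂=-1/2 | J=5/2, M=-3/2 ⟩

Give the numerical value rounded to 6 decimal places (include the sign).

√[6·1!5!0!/7! · 2!4!0!1!1!4!] = √(1152/7)
  +(−1)^0/∏(0,1,4,0,1,0)! = 1/24  (running 1/24)
⟨..|..⟩ = √(1152/7)·(1/24) = +0.534522

+0.534522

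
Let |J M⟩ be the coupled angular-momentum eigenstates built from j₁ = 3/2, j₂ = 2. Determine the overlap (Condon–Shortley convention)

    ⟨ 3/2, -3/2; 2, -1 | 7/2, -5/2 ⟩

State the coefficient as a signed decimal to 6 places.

+√(4/7) = +0.755929

j₁+j₂−J=0  J+j₁−j₂=3  J−j₁+j₂=4  j₁+j₂+J+1=8
(j₁±m₁, j₂±m₂, J±M) = (0,3,1,3,1,6)
P² = 5184/7
sum k=0..0:
  [0] +1/36 = 1/36
S = 1/36
C² = P²·S² = 4/7 ; C = +0.755929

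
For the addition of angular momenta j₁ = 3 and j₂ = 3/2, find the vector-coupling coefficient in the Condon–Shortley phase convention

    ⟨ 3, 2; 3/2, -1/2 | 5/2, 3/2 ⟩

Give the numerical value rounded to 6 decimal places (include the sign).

+√(1/14) ≈ +0.267261

√[6·2!4!1!/8! · 5!1!1!2!4!1!] = √(288/7)
  +(−1)^0/∏(0,2,1,1,3,0)! = 1/12  (running 1/12)
  +(−1)^1/∏(1,1,0,0,4,1)! = -1/24  (running 1/24)
⟨..|..⟩ = √(288/7)·(1/24) = +0.267261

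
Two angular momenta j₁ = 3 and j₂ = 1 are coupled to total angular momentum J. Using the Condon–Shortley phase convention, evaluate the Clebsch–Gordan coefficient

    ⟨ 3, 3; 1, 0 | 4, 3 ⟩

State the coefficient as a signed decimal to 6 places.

+√(1/4) ≈ +0.500000

√[9·0!6!2!/9! · 6!0!1!1!7!1!] = √(129600)
  +(−1)^0/∏(0,0,0,1,6,1)! = 1/720  (running 1/720)
⟨..|..⟩ = √(129600)·(1/720) = +0.500000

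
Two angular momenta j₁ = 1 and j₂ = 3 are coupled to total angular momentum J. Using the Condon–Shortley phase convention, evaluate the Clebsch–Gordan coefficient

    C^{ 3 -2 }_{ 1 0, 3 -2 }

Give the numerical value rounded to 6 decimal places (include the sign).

+0.577350

j₁+j₂−J=1  J+j₁−j₂=1  J−j₁+j₂=5  j₁+j₂+J+1=8
(j₁±m₁, j₂±m₂, J±M) = (1,1,1,5,1,5)
P² = 300
sum k=0..1:
  [0] +1/24 = 1/24
  [1] −1/120 = -1/120
S = 1/30
C² = P²·S² = 1/3 ; C = +0.577350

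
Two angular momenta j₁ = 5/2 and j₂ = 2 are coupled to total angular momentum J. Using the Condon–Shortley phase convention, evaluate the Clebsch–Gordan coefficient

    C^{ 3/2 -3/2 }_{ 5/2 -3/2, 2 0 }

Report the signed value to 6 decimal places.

+0.585540  (= +√(12/35))

√[4·3!2!1!/7! · 1!4!2!2!0!3!] = √(192/35)
  +(−1)^2/∏(2,1,2,0,0,1)! = 1/4  (running 1/4)
⟨..|..⟩ = √(192/35)·(1/4) = +0.585540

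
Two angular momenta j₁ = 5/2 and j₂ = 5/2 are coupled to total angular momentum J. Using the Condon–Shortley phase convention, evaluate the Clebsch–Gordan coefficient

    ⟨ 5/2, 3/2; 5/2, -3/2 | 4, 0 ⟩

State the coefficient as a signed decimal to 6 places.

√[9·1!4!4!/10! · 4!1!1!4!4!4!] = √(82944/175)
  +(−1)^0/∏(0,1,1,1,3,3)! = 1/36  (running 1/36)
  +(−1)^1/∏(1,0,0,0,4,4)! = -1/576  (running 5/192)
⟨..|..⟩ = √(82944/175)·(5/192) = +0.566947

+√(9/28) = +0.566947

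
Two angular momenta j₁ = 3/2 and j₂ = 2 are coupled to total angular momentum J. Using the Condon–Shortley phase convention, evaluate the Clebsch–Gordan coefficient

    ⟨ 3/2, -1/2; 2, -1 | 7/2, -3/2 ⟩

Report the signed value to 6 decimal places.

triangle: 0!*3!*4!/8! = 144/40320
(j±m)!: 1!*2!*1!*3!*2!*5! = 2880
prefactor² = (2J+1)*Δ*N² = 576/7
  k=0: +1/(0!*0!*2!*1!*1!*3!) = 1/12
Σ = 1/12  ⇒  CG² = 576/7*1/12² = 4/7
CG = +√(4/7) = +0.755929

+0.755929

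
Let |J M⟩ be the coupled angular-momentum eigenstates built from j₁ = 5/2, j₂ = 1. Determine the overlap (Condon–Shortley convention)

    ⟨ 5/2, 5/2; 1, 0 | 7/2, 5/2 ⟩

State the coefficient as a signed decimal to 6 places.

triangle: 0!·5!·2!/8! = 240/40320
(j±m)!: 5!·0!·1!·1!·6!·1! = 86400
prefactor² = (2J+1)·Δ·N² = 28800/7
  k=0: +1/(0!·0!·0!·1!·5!·1!) = 1/120
Σ = 1/120  ⇒  CG² = 28800/7·1/120² = 2/7
CG = +√(2/7) = +0.534522

+0.534522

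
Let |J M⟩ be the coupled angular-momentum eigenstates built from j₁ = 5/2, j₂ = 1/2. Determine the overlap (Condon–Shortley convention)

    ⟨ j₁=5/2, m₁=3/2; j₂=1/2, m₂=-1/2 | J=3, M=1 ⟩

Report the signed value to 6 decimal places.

+0.577350

j₁+j₂−J=0  J+j₁−j₂=5  J−j₁+j₂=1  j₁+j₂+J+1=7
(j₁±m₁, j₂±m₂, J±M) = (4,1,0,1,4,2)
P² = 192
sum k=0..0:
  [0] +1/24 = 1/24
S = 1/24
C² = P²·S² = 1/3 ; C = +0.577350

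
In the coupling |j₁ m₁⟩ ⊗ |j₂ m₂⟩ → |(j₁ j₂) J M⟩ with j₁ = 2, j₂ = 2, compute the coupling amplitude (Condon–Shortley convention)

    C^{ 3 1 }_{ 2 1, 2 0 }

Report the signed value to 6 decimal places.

+0.447214  (= +√(1/5))

√[7·1!3!3!/8! · 3!1!2!2!4!2!] = √(36/5)
  +(−1)^0/∏(0,1,1,2,2,1)! = 1/4  (running 1/4)
  +(−1)^1/∏(1,0,0,1,3,2)! = -1/12  (running 1/6)
⟨..|..⟩ = √(36/5)·(1/6) = +0.447214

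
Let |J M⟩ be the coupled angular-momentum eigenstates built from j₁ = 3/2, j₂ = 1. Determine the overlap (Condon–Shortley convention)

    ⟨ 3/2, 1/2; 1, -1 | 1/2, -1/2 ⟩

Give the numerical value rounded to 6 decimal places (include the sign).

j₁+j₂−J=2  J+j₁−j₂=1  J−j₁+j₂=0  j₁+j₂+J+1=4
(j₁±m₁, j₂±m₂, J±M) = (2,1,0,2,0,1)
P² = 2/3
sum k=0..0:
  [0] +1/2 = 1/2
S = 1/2
C² = P²·S² = 1/6 ; C = +0.408248

+√(1/6) ≈ +0.408248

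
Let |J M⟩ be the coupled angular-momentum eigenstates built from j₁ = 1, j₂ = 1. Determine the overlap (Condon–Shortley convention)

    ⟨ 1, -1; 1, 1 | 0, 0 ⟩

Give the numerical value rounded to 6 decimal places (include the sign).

+0.577350  (= +√(1/3))

j₁+j₂−J=2  J+j₁−j₂=0  J−j₁+j₂=0  j₁+j₂+J+1=3
(j₁±m₁, j₂±m₂, J±M) = (0,2,2,0,0,0)
P² = 4/3
sum k=2..2:
  [2] +1/2 = 1/2
S = 1/2
C² = P²·S² = 1/3 ; C = +0.577350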